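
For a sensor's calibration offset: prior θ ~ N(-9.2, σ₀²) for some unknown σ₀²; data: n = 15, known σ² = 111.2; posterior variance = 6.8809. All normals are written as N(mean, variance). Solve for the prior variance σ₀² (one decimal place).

For the Normal–Normal model with known σ², precisions add: τ_n = τ₀ + n/σ².
So 1/σ₀² = 1/6.8809 − 15/111.2 = 0.145330 − 0.134892 = 0.010438.
Hence σ₀² = 1/0.010438 ≈ 95.8.

σ₀² = 95.8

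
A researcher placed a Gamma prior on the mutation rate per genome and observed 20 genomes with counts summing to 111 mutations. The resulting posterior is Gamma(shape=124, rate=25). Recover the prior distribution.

A Gamma(α, β) prior (rate parametrization) on a Poisson rate with n observations summing to S gives posterior Gamma(α+S, β+n).
So α = 124 − 111 = 13 and β = 25 − 20 = 5.

Gamma(shape=13, rate=5)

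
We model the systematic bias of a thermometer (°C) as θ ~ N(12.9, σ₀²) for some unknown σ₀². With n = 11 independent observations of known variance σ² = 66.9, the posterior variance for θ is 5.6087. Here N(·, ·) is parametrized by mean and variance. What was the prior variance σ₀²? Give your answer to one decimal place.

σ₀² = 72.1

For the Normal–Normal model with known σ², precisions add: τ_n = τ₀ + n/σ².
So 1/σ₀² = 1/5.6087 − 11/66.9 = 0.178294 − 0.164425 = 0.013869.
Hence σ₀² = 1/0.013869 ≈ 72.1.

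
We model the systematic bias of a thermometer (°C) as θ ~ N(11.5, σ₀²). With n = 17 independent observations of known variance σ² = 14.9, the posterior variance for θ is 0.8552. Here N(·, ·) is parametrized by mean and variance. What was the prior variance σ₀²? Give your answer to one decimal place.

Posterior precision equals prior precision plus data precision: 1/σ_n² = 1/σ₀² + n/σ².
So 1/σ₀² = 1/0.8552 − 17/14.9 = 1.169317 − 1.140940 = 0.028377.
Hence σ₀² = 1/0.028377 ≈ 35.2.

σ₀² = 35.2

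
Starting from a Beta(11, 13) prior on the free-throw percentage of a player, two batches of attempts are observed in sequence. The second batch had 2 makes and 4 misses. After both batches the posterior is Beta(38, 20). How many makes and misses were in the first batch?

Sequential conjugate updates are equivalent to a single update on the pooled data, so total successes = posterior α − prior α and total failures = posterior β − prior β.
Total across both batches: 38−11=27 makes, 20−13=7 misses.
Subtract the second batch: 27−2=25 makes and 7−4=3 misses.

25 makes and 3 misses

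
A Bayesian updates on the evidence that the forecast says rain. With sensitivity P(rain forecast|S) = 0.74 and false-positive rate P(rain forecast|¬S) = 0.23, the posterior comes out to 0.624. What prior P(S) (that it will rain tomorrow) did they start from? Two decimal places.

In odds form, posterior odds = prior odds × likelihood ratio, so prior odds = posterior odds ÷ LR.
Posterior odds = 0.624/(1−0.624) = 1.6596. LR = 0.74/0.23 = 3.2174.
Prior odds = 1.6596/3.2174 = 0.5158, so P(S) = 0.5158/(1+0.5158) ≈ 0.34.

P(S) = 0.34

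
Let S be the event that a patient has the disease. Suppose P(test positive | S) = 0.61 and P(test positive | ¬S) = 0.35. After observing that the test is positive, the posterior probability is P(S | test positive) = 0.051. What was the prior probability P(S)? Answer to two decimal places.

P(S) = 0.03

Bayes' rule in odds form gives O(S|E) = O(S)·[P(E|S)/P(E|¬S)], hence O(S) = O(S|E)/LR.
Posterior odds = 0.051/(1−0.051) = 0.0537. LR = 0.61/0.35 = 1.7429.
Prior odds = 0.0537/1.7429 = 0.0308, so P(S) = 0.0308/(1+0.0308) ≈ 0.03.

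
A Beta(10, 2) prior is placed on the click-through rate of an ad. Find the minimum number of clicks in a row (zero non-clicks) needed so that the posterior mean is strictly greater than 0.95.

After k clicks and 0 non-clicks the posterior is Beta(10+k, 2), with mean (10+k)/(10+2+k).
Set (10+k)/(12+k) > 0.95 and solve: k > (0.95·12 − 10)/(1 − 0.95) = 28.000.
The smallest integer exceeding 28.000 is 29.

k = 29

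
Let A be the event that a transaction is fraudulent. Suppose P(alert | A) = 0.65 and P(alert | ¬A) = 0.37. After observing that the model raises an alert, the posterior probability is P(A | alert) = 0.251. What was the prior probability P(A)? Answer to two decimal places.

In odds form, posterior odds = prior odds × likelihood ratio, so prior odds = posterior odds ÷ LR.
Posterior odds = 0.251/(1−0.251) = 0.3351. LR = 0.65/0.37 = 1.7568.
Prior odds = 0.3351/1.7568 = 0.1907, so P(A) = 0.1907/(1+0.1907) ≈ 0.16.

P(A) = 0.16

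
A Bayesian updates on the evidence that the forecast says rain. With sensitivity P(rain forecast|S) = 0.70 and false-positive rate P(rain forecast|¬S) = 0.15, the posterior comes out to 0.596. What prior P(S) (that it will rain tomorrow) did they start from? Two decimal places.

In odds form, posterior odds = prior odds × likelihood ratio, so prior odds = posterior odds ÷ LR.
Posterior odds = 0.596/(1−0.596) = 1.4752. LR = 0.70/0.15 = 4.6667.
Prior odds = 1.4752/4.6667 = 0.3161, so P(S) = 0.3161/(1+0.3161) ≈ 0.24.

P(S) = 0.24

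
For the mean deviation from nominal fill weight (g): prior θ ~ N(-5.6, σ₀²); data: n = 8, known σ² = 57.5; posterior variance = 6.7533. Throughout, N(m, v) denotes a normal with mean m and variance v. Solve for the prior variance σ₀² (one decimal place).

For the Normal–Normal model with known σ², precisions add: τ_n = τ₀ + n/σ².
So 1/σ₀² = 1/6.7533 − 8/57.5 = 0.148076 − 0.139130 = 0.008946.
Hence σ₀² = 1/0.008946 ≈ 111.8.

σ₀² = 111.8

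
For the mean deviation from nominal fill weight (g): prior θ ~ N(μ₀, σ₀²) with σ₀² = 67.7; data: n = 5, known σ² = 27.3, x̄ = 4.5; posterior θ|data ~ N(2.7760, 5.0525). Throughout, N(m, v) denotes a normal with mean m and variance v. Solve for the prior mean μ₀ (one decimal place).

μ₀ = -18.6

The posterior mean is a precision-weighted average: μ_n = (τ₀μ₀ + τ_data·x̄)/(τ₀+τ_data), with τ₀=1/σ₀² and τ_data=n/σ².
Here τ₀ = 1/67.7 = 0.014771 and τ_data = 5/27.3 = 0.183150, so τ_n = 0.197921.
Rearranging for μ₀: μ₀ = (μ_n·τ_n − τ_data·x̄)/τ₀ = (2.7760·0.197921 − 0.183150·4.5) / 0.014771 = -0.274746/0.014771 ≈ -18.6.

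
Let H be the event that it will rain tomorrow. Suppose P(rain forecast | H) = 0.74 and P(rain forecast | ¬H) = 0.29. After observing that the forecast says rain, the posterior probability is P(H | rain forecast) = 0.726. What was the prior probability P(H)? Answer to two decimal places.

P(H) = 0.51

Bayes' rule in odds form gives O(H|E) = O(H)·[P(E|H)/P(E|¬H)], hence O(H) = O(H|E)/LR.
Posterior odds = 0.726/(1−0.726) = 2.6496. LR = 0.74/0.29 = 2.5517.
Prior odds = 2.6496/2.5517 = 1.0384, so P(H) = 1.0384/(1+1.0384) ≈ 0.51.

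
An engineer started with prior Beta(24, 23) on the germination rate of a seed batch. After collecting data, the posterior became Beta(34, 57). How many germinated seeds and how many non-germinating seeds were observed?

Beta is conjugate to the binomial likelihood: posterior = Beta(α+s, β+f).
So s = 34 − 24 = 10 and f = 57 − 23 = 34.

10 germinated seeds and 34 non-germinating seeds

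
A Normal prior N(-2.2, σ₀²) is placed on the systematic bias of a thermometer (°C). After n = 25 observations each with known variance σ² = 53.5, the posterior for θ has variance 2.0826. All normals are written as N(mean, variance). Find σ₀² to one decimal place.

Posterior precision equals prior precision plus data precision: 1/σ_n² = 1/σ₀² + n/σ².
So 1/σ₀² = 1/2.0826 − 25/53.5 = 0.480169 − 0.467290 = 0.012879.
Hence σ₀² = 1/0.012879 ≈ 77.6.

σ₀² = 77.6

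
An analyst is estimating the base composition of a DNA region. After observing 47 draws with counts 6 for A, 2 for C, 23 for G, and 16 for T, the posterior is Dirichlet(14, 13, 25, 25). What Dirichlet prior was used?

Dirichlet(8, 11, 2, 9)

For a Dirichlet(α) prior with multinomial counts c, the posterior is Dirichlet(α + c) componentwise.
Subtract each count from the matching posterior parameter: 14−6=8, 13−2=11, 25−23=2, 25−16=9.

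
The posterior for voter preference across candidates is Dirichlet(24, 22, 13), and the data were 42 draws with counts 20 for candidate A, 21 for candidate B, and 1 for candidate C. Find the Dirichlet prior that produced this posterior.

Dirichlet(4, 1, 12)

For a Dirichlet(α) prior with multinomial counts c, the posterior is Dirichlet(α + c) componentwise.
Subtract each count from the matching posterior parameter: 24−20=4, 22−21=1, 13−1=12.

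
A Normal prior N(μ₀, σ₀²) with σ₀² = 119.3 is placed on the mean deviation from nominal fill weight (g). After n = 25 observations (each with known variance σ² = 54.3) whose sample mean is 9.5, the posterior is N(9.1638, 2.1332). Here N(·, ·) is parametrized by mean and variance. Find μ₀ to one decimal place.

The posterior mean is a precision-weighted average: μ_n = (τ₀μ₀ + τ_data·x̄)/(τ₀+τ_data), with τ₀=1/σ₀² and τ_data=n/σ².
Here τ₀ = 1/119.3 = 0.008382 and τ_data = 25/54.3 = 0.460405, so τ_n = 0.468787.
Rearranging for μ₀: μ₀ = (μ_n·τ_n − τ_data·x̄)/τ₀ = (9.1638·0.468787 − 0.460405·9.5) / 0.008382 = -0.077977/0.008382 ≈ -9.3.

μ₀ = -9.3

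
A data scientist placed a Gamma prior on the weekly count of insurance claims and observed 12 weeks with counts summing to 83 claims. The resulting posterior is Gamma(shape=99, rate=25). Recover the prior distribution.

Gamma–Poisson conjugacy: posterior shape = α + Σxᵢ, posterior rate = β + n.
So α = 99 − 83 = 16 and β = 25 − 12 = 13.

Gamma(shape=16, rate=13)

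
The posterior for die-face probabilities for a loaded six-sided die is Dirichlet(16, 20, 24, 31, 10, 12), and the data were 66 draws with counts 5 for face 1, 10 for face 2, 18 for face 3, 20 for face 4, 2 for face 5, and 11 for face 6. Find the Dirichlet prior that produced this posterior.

Dirichlet(11, 10, 6, 11, 8, 1)

For a Dirichlet(α) prior with multinomial counts c, the posterior is Dirichlet(α + c) componentwise.
Subtract each count from the matching posterior parameter: 16−5=11, 20−10=10, 24−18=6, 31−20=11, 10−2=8, 12−11=1.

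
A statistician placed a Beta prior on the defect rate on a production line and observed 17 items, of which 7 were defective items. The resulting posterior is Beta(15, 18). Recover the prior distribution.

Under Beta–binomial conjugacy the posterior parameters are (α+s, β+f).
Subtract the data counts: 15−7=8, 18−10=8.

Beta(8, 8)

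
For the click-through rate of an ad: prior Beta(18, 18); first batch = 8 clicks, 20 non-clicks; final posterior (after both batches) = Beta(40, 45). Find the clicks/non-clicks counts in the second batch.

Because Beta–binomial updating is additive in the counts, the combined data contributed (α_post−α_prior, β_post−β_prior) successes and failures.
Total across both batches: 40−18=22 clicks, 45−18=27 non-clicks.
Subtract the first batch: 22−8=14 clicks and 27−20=7 non-clicks.

14 clicks and 7 non-clicks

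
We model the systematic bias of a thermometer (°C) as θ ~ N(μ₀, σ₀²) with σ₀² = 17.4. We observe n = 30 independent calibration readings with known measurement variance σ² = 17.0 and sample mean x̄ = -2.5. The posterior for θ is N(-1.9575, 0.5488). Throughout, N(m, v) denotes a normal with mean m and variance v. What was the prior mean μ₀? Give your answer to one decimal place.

The posterior mean is a precision-weighted average: μ_n = (τ₀μ₀ + τ_data·x̄)/(τ₀+τ_data), with τ₀=1/σ₀² and τ_data=n/σ².
Here τ₀ = 1/17.4 = 0.057471 and τ_data = 30/17.0 = 1.764706, so τ_n = 1.822177.
Rearranging for μ₀: μ₀ = (μ_n·τ_n − τ_data·x̄)/τ₀ = (-1.9575·1.822177 − 1.764706·-2.5) / 0.057471 = 0.844854/0.057471 ≈ 14.7.

μ₀ = 14.7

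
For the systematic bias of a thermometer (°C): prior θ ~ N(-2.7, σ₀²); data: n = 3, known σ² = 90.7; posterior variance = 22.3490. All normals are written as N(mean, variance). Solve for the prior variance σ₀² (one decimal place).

For the Normal–Normal model with known σ², precisions add: τ_n = τ₀ + n/σ².
So 1/σ₀² = 1/22.3490 − 3/90.7 = 0.044745 − 0.033076 = 0.011669.
Hence σ₀² = 1/0.011669 ≈ 85.7.

σ₀² = 85.7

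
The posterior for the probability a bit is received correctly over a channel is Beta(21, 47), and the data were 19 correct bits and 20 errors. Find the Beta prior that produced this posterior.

Beta(2, 27)

Beta is conjugate to the binomial likelihood: posterior = Beta(α+s, β+f).
So α = 21 − 19 = 2 and β = 47 − 20 = 27.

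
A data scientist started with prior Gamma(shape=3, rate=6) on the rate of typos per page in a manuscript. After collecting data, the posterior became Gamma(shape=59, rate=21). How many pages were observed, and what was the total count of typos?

Gamma–Poisson conjugacy: posterior shape = α + Σxᵢ, posterior rate = β + n.
Matching: Σxᵢ = 59 − 3 = 56 and n = 21 − 6 = 15.

n = 15 pages with total 56 typos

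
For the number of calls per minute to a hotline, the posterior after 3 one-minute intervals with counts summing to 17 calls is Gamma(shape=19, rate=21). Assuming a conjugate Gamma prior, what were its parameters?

Gamma(shape=2, rate=18)

A Gamma(α, β) prior (rate parametrization) on a Poisson rate with n observations summing to S gives posterior Gamma(α+S, β+n).
So α = 19 − 17 = 2 and β = 21 − 3 = 18.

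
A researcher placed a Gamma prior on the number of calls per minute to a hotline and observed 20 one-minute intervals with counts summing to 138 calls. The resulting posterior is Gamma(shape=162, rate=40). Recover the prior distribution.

Gamma(shape=24, rate=20)

A Gamma(α, β) prior (rate parametrization) on a Poisson rate with n observations summing to S gives posterior Gamma(α+S, β+n).
So α = 162 − 138 = 24 and β = 40 − 20 = 20.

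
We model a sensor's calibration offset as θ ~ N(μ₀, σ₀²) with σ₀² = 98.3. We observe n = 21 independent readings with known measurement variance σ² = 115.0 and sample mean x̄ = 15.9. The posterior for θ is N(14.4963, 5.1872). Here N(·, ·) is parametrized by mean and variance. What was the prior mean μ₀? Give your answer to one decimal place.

μ₀ = -10.7

With known observation variance, the Normal–Normal posterior has precision τ_n = τ₀ + n/σ² and mean μ_n = (τ₀μ₀ + (n/σ²)x̄)/τ_n.
Here τ₀ = 1/98.3 = 0.010173 and τ_data = 21/115.0 = 0.182609, so τ_n = 0.192782.
Rearranging for μ₀: μ₀ = (μ_n·τ_n − τ_data·x̄)/τ₀ = (14.4963·0.192782 − 0.182609·15.9) / 0.010173 = -0.108857/0.010173 ≈ -10.7.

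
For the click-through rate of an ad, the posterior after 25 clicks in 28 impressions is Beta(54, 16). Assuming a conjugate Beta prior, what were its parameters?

Under Beta–binomial conjugacy the posterior parameters are (α+s, β+f).
So α = 54 − 25 = 29 and β = 16 − 3 = 13.

Beta(29, 13)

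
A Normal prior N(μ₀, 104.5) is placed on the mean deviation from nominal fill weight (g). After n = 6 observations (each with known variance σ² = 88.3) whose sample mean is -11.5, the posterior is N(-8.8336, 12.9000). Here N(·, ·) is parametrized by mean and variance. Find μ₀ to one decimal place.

μ₀ = 10.1

The posterior mean is a precision-weighted average: μ_n = (τ₀μ₀ + τ_data·x̄)/(τ₀+τ_data), with τ₀=1/σ₀² and τ_data=n/σ².
Here τ₀ = 1/104.5 = 0.009569 and τ_data = 6/88.3 = 0.067950, so τ_n = 0.077519.
Rearranging for μ₀: μ₀ = (μ_n·τ_n − τ_data·x̄)/τ₀ = (-8.8336·0.077519 − 0.067950·-11.5) / 0.009569 = 0.096653/0.009569 ≈ 10.1.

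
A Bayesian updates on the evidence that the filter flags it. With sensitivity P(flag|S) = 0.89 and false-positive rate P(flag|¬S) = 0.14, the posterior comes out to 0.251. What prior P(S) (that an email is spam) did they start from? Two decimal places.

P(S) = 0.05

In odds form, posterior odds = prior odds × likelihood ratio, so prior odds = posterior odds ÷ LR.
Posterior odds = 0.251/(1−0.251) = 0.3351. LR = 0.89/0.14 = 6.3571.
Prior odds = 0.3351/6.3571 = 0.0527, so P(S) = 0.0527/(1+0.0527) ≈ 0.05.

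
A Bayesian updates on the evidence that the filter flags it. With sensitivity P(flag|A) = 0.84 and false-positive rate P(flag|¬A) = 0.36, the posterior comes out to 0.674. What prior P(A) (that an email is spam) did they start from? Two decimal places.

In odds form, posterior odds = prior odds × likelihood ratio, so prior odds = posterior odds ÷ LR.
Posterior odds = 0.674/(1−0.674) = 2.0675. LR = 0.84/0.36 = 2.3333.
Prior odds = 2.0675/2.3333 = 0.8861, so P(A) = 0.8861/(1+0.8861) ≈ 0.47.

P(A) = 0.47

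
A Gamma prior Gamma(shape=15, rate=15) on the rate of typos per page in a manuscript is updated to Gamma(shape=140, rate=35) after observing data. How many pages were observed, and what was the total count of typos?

n = 20 pages with total 125 typos

A Gamma(α, β) prior (rate parametrization) on a Poisson rate with n observations summing to S gives posterior Gamma(α+S, β+n).
Matching: Σxᵢ = 140 − 15 = 125 and n = 35 − 15 = 20.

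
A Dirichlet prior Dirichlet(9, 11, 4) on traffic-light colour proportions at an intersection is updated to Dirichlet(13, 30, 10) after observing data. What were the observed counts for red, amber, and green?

For a Dirichlet(α) prior with multinomial counts c, the posterior is Dirichlet(α + c) componentwise.
Counts are posterior − prior componentwise: 13−9=4, 30−11=19, 10−4=6.

counts (4, 19, 6)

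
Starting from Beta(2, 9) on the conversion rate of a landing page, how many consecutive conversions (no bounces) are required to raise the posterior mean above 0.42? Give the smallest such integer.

k = 5

After k conversions and 0 bounces the posterior is Beta(2+k, 9), with mean (2+k)/(2+9+k).
Set (2+k)/(11+k) > 0.42 and solve: k > (0.42·11 − 2)/(1 − 0.42) = 4.517.
The smallest integer exceeding 4.517 is 5, and checking k=5: (7)/(16) = 0.4375 > 0.42.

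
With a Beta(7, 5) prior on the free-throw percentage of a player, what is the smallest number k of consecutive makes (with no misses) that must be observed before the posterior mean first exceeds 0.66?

k = 3

After k makes and 0 misses the posterior is Beta(7+k, 5), with mean (7+k)/(7+5+k).
Set (7+k)/(12+k) > 0.66 and solve: k > (0.66·12 − 7)/(1 − 0.66) = 2.706.
The smallest integer exceeding 2.706 is 3.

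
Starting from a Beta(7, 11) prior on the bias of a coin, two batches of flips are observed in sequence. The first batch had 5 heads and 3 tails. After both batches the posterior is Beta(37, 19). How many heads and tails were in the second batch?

Sequential conjugate updates are equivalent to a single update on the pooled data, so total successes = posterior α − prior α and total failures = posterior β − prior β.
Total across both batches: 37−7=30 heads, 19−11=8 tails.
Subtract the first batch: 30−5=25 heads and 8−3=5 tails.

25 heads and 5 tails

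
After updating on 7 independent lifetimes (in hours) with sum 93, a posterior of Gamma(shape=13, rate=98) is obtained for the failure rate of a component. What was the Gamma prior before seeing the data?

Gamma(shape=6, rate=5)

Gamma–exponential conjugacy: posterior shape = α + n, posterior rate = β + Σtᵢ.
So α = 13 − 7 = 6 and β = 98 − 93 = 5.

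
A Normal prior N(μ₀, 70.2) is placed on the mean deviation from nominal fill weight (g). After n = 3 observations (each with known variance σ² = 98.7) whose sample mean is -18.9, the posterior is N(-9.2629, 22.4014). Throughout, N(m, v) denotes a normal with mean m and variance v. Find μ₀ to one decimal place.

μ₀ = 11.3

With known observation variance, the Normal–Normal posterior has precision τ_n = τ₀ + n/σ² and mean μ_n = (τ₀μ₀ + (n/σ²)x̄)/τ_n.
Here τ₀ = 1/70.2 = 0.014245 and τ_data = 3/98.7 = 0.030395, so τ_n = 0.044640.
Rearranging for μ₀: μ₀ = (μ_n·τ_n − τ_data·x̄)/τ₀ = (-9.2629·0.044640 − 0.030395·-18.9) / 0.014245 = 0.160970/0.014245 ≈ 11.3.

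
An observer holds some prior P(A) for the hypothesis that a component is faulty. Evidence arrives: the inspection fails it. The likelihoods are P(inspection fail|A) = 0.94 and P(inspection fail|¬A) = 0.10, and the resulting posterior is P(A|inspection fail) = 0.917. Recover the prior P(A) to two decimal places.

P(A) = 0.54

Bayes' rule in odds form gives O(A|E) = O(A)·[P(E|A)/P(E|¬A)], hence O(A) = O(A|E)/LR.
Posterior odds = 0.917/(1−0.917) = 11.0482. LR = 0.94/0.10 = 9.4000.
Prior odds = 11.0482/9.4000 = 1.1753, so P(A) = 1.1753/(1+1.1753) ≈ 0.54.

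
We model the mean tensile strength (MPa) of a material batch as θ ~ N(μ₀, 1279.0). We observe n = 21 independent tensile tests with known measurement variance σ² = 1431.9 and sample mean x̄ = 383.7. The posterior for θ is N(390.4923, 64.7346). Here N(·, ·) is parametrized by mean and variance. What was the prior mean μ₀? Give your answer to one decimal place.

The posterior mean is a precision-weighted average: μ_n = (τ₀μ₀ + τ_data·x̄)/(τ₀+τ_data), with τ₀=1/σ₀² and τ_data=n/σ².
Here τ₀ = 1/1279.0 = 0.000782 and τ_data = 21/1431.9 = 0.014666, so τ_n = 0.015448.
Rearranging for μ₀: μ₀ = (μ_n·τ_n − τ_data·x̄)/τ₀ = (390.4923·0.015448 − 0.014666·383.7) / 0.000782 = 0.404981/0.000782 ≈ 517.9.

μ₀ = 517.9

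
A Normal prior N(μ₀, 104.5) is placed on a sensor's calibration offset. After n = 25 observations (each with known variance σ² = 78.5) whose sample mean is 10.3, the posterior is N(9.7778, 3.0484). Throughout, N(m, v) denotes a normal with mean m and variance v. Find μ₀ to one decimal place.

With known observation variance, the Normal–Normal posterior has precision τ_n = τ₀ + n/σ² and mean μ_n = (τ₀μ₀ + (n/σ²)x̄)/τ_n.
Here τ₀ = 1/104.5 = 0.009569 and τ_data = 25/78.5 = 0.318471, so τ_n = 0.328040.
Rearranging for μ₀: μ₀ = (μ_n·τ_n − τ_data·x̄)/τ₀ = (9.7778·0.328040 − 0.318471·10.3) / 0.009569 = -0.072742/0.009569 ≈ -7.6.

μ₀ = -7.6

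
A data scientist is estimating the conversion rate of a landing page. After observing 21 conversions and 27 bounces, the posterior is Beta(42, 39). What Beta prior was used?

Beta is conjugate to the binomial likelihood: posterior = Beta(a+s, b+f).
Subtract the data counts: 42−21=21, 39−27=12.

Beta(21, 12)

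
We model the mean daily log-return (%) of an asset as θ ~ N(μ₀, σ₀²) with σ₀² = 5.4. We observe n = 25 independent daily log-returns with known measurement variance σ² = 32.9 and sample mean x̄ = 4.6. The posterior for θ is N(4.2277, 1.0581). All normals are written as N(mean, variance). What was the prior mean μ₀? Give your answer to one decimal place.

The posterior mean is a precision-weighted average: μ_n = (τ₀μ₀ + τ_data·x̄)/(τ₀+τ_data), with τ₀=1/σ₀² and τ_data=n/σ².
Here τ₀ = 1/5.4 = 0.185185 and τ_data = 25/32.9 = 0.759878, so τ_n = 0.945063.
Rearranging for μ₀: μ₀ = (μ_n·τ_n − τ_data·x̄)/τ₀ = (4.2277·0.945063 − 0.759878·4.6) / 0.185185 = 0.500004/0.185185 ≈ 2.7.

μ₀ = 2.7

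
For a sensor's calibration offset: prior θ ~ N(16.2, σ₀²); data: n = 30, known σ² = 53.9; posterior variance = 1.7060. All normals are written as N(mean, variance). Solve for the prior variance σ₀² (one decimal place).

σ₀² = 33.8

Posterior precision equals prior precision plus data precision: 1/σ_n² = 1/σ₀² + n/σ².
So 1/σ₀² = 1/1.7060 − 30/53.9 = 0.586166 − 0.556586 = 0.029580.
Hence σ₀² = 1/0.029580 ≈ 33.8.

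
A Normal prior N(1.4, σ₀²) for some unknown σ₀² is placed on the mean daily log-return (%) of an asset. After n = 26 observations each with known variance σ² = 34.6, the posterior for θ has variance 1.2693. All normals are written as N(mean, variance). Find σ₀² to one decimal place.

σ₀² = 27.5

For the Normal–Normal model with known σ², precisions add: τ_n = τ₀ + n/σ².
So 1/σ₀² = 1/1.2693 − 26/34.6 = 0.787836 − 0.751445 = 0.036391.
Hence σ₀² = 1/0.036391 ≈ 27.5.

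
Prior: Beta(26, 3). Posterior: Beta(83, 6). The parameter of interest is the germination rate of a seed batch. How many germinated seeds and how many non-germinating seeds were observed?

57 germinated seeds and 3 non-germinating seeds

Under Beta–binomial conjugacy the posterior parameters are (a+s, b+f).
Match parameters: s=83−26=57, f=6−3=3.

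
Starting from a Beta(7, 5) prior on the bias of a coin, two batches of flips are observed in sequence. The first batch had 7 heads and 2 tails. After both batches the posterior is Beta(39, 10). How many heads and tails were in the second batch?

Because Beta–binomial updating is additive in the counts, the combined data contributed (α_post−α_prior, β_post−β_prior) successes and failures.
Total across both batches: 39−7=32 heads, 10−5=5 tails.
Subtract the first batch: 32−7=25 heads and 5−2=3 tails.

25 heads and 3 tails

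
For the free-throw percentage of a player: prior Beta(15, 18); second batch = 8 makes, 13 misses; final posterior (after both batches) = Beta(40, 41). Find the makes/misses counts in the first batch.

17 makes and 10 misses

Because Beta–binomial updating is additive in the counts, the combined data contributed (α_post−α_prior, β_post−β_prior) successes and failures.
Total across both batches: 40−15=25 makes, 41−18=23 misses.
Subtract the second batch: 25−8=17 makes and 23−13=10 misses.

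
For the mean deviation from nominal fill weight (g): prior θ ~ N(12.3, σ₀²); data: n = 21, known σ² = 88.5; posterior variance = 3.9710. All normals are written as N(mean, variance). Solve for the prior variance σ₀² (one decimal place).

σ₀² = 68.8

Posterior precision equals prior precision plus data precision: 1/σ_n² = 1/σ₀² + n/σ².
So 1/σ₀² = 1/3.9710 − 21/88.5 = 0.251826 − 0.237288 = 0.014538.
Hence σ₀² = 1/0.014538 ≈ 68.8.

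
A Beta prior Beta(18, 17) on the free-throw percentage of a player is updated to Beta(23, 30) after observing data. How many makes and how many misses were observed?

Under Beta–binomial conjugacy the posterior parameters are (a+s, b+f).
Match parameters: s=23−18=5, f=30−17=13.

5 makes and 13 misses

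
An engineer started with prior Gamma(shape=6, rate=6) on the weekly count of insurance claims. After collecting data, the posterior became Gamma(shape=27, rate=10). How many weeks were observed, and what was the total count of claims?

Gamma–Poisson conjugacy: posterior shape = α + Σxᵢ, posterior rate = β + n.
Matching: Σxᵢ = 27 − 6 = 21 and n = 10 − 6 = 4.

n = 4 weeks with total 21 claims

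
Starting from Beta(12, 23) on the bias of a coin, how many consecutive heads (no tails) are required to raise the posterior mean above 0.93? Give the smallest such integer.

After k heads and 0 tails the posterior is Beta(12+k, 23), with mean (12+k)/(12+23+k).
Set (12+k)/(35+k) > 0.93 and solve: k > (0.93·35 − 12)/(1 − 0.93) = 293.571.
The smallest integer exceeding 293.571 is 294.

k = 294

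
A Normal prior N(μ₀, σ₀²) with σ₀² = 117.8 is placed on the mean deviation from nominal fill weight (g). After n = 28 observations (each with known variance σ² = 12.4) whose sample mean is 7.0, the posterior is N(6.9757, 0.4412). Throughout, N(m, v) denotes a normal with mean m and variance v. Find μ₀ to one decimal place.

μ₀ = 0.5

With known observation variance, the Normal–Normal posterior has precision τ_n = τ₀ + n/σ² and mean μ_n = (τ₀μ₀ + (n/σ²)x̄)/τ_n.
Here τ₀ = 1/117.8 = 0.008489 and τ_data = 28/12.4 = 2.258065, so τ_n = 2.266554.
Rearranging for μ₀: μ₀ = (μ_n·τ_n − τ_data·x̄)/τ₀ = (6.9757·2.266554 − 2.258065·7.0) / 0.008489 = 0.004346/0.008489 ≈ 0.5.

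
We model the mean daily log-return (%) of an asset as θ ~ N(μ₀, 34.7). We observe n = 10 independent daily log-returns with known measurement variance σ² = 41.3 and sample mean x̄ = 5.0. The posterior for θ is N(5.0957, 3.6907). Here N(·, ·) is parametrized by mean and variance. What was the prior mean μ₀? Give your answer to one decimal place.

The posterior mean is a precision-weighted average: μ_n = (τ₀μ₀ + τ_data·x̄)/(τ₀+τ_data), with τ₀=1/σ₀² and τ_data=n/σ².
Here τ₀ = 1/34.7 = 0.028818 and τ_data = 10/41.3 = 0.242131, so τ_n = 0.270949.
Rearranging for μ₀: μ₀ = (μ_n·τ_n − τ_data·x̄)/τ₀ = (5.0957·0.270949 − 0.242131·5.0) / 0.028818 = 0.170020/0.028818 ≈ 5.9.

μ₀ = 5.9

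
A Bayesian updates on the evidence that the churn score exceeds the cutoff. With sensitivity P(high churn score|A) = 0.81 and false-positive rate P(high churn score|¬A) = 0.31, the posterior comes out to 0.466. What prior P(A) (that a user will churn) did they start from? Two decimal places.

In odds form, posterior odds = prior odds × likelihood ratio, so prior odds = posterior odds ÷ LR.
Posterior odds = 0.466/(1−0.466) = 0.8727. LR = 0.81/0.31 = 2.6129.
Prior odds = 0.8727/2.6129 = 0.3340, so P(A) = 0.3340/(1+0.3340) ≈ 0.25.

P(A) = 0.25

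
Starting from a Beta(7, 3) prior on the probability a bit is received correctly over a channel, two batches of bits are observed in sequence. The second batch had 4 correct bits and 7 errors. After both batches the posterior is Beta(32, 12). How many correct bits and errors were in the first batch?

Sequential conjugate updates are equivalent to a single update on the pooled data, so total successes = posterior α − prior α and total failures = posterior β − prior β.
Total across both batches: 32−7=25 correct bits, 12−3=9 errors.
Subtract the second batch: 25−4=21 correct bits and 9−7=2 errors.

21 correct bits and 2 errors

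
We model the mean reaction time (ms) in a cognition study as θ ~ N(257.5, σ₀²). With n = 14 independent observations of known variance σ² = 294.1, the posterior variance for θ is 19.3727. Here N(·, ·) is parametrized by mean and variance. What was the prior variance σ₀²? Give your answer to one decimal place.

For the Normal–Normal model with known σ², precisions add: τ_n = τ₀ + n/σ².
So 1/σ₀² = 1/19.3727 − 14/294.1 = 0.051619 − 0.047603 = 0.004016.
Hence σ₀² = 1/0.004016 ≈ 249.0.

σ₀² = 249.0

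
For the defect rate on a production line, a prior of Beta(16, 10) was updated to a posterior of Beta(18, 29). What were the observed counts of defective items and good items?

Under Beta–binomial conjugacy the posterior parameters are (a+s, b+f).
So s = 18 − 16 = 2 and f = 29 − 10 = 19.

2 defective items and 19 good items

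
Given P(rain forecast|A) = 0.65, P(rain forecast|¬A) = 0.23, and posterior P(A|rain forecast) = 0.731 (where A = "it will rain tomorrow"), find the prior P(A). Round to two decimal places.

P(A) = 0.49

In odds form, posterior odds = prior odds × likelihood ratio, so prior odds = posterior odds ÷ LR.
Posterior odds = 0.731/(1−0.731) = 2.7175. LR = 0.65/0.23 = 2.8261.
Prior odds = 2.7175/2.8261 = 0.9616, so P(A) = 0.9616/(1+0.9616) ≈ 0.49.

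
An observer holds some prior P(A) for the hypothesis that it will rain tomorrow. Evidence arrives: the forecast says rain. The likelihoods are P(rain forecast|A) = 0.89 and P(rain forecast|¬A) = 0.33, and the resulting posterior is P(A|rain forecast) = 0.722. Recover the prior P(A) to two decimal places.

P(A) = 0.49

Bayes' rule in odds form gives O(A|E) = O(A)·[P(E|A)/P(E|¬A)], hence O(A) = O(A|E)/LR.
Posterior odds = 0.722/(1−0.722) = 2.5971. LR = 0.89/0.33 = 2.6970.
Prior odds = 2.5971/2.6970 = 0.9630, so P(A) = 0.9630/(1+0.9630) ≈ 0.49.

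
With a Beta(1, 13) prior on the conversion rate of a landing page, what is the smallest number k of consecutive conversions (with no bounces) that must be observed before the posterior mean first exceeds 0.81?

After k conversions and 0 bounces the posterior is Beta(1+k, 13), with mean (1+k)/(1+13+k).
Set (1+k)/(14+k) > 0.81 and solve: k > (0.81·14 − 1)/(1 − 0.81) = 54.421.
The smallest integer exceeding 54.421 is 55, and checking k=55: (56)/(69) = 0.8116 > 0.81.

k = 55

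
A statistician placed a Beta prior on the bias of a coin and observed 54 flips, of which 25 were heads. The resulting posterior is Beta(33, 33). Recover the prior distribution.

Beta(8, 4)

Beta is conjugate to the binomial likelihood: posterior = Beta(α+s, β+f).
Subtract the data counts: 33−25=8, 33−29=4.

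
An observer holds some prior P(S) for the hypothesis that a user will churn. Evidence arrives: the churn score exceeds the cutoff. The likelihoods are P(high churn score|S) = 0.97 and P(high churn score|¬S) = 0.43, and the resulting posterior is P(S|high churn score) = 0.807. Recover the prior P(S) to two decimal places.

P(S) = 0.65

Bayes' rule in odds form gives O(S|E) = O(S)·[P(E|S)/P(E|¬S)], hence O(S) = O(S|E)/LR.
Posterior odds = 0.807/(1−0.807) = 4.1813. LR = 0.97/0.43 = 2.2558.
Prior odds = 4.1813/2.2558 = 1.8536, so P(S) = 1.8536/(1+1.8536) ≈ 0.65.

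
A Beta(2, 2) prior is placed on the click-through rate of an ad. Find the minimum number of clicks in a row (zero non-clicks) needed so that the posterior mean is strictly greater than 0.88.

After k clicks and 0 non-clicks the posterior is Beta(2+k, 2), with mean (2+k)/(2+2+k).
Set (2+k)/(4+k) > 0.88 and solve: k > (0.88·4 − 2)/(1 − 0.88) = 12.667.
The smallest integer exceeding 12.667 is 13.

k = 13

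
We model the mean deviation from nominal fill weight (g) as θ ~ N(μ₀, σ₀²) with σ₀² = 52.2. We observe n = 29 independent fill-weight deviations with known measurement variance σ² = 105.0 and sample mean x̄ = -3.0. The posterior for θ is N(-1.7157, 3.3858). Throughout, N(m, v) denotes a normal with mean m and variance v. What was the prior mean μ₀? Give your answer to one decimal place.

The posterior mean is a precision-weighted average: μ_n = (τ₀μ₀ + τ_data·x̄)/(τ₀+τ_data), with τ₀=1/σ₀² and τ_data=n/σ².
Here τ₀ = 1/52.2 = 0.019157 and τ_data = 29/105.0 = 0.276190, so τ_n = 0.295347.
Rearranging for μ₀: μ₀ = (μ_n·τ_n − τ_data·x̄)/τ₀ = (-1.7157·0.295347 − 0.276190·-3.0) / 0.019157 = 0.321843/0.019157 ≈ 16.8.

μ₀ = 16.8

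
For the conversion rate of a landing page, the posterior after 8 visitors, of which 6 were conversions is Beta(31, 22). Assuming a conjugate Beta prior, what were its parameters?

Beta(25, 20)

Beta is conjugate to the binomial likelihood: posterior = Beta(a+s, b+f).
Subtract the data counts: 31−6=25, 22−2=20.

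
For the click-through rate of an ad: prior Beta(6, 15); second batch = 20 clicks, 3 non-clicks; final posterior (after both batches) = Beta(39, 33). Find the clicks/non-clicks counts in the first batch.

13 clicks and 15 non-clicks

Because Beta–binomial updating is additive in the counts, the combined data contributed (α_post−α_prior, β_post−β_prior) successes and failures.
Total across both batches: 39−6=33 clicks, 33−15=18 non-clicks.
Subtract the second batch: 33−20=13 clicks and 18−3=15 non-clicks.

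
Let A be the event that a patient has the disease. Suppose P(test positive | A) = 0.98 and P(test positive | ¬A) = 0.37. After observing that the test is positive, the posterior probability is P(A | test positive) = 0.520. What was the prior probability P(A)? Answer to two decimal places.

Bayes' rule in odds form gives O(A|E) = O(A)·[P(E|A)/P(E|¬A)], hence O(A) = O(A|E)/LR.
Posterior odds = 0.520/(1−0.520) = 1.0833. LR = 0.98/0.37 = 2.6486.
Prior odds = 1.0833/2.6486 = 0.4090, so P(A) = 0.4090/(1+0.4090) ≈ 0.29.

P(A) = 0.29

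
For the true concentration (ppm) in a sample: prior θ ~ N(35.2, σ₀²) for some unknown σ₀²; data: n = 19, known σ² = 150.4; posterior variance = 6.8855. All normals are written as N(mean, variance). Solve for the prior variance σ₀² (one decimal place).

Posterior precision equals prior precision plus data precision: 1/σ_n² = 1/σ₀² + n/σ².
So 1/σ₀² = 1/6.8855 − 19/150.4 = 0.145233 − 0.126330 = 0.018903.
Hence σ₀² = 1/0.018903 ≈ 52.9.

σ₀² = 52.9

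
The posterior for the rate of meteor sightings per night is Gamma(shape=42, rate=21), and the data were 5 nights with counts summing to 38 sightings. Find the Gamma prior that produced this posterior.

Gamma(shape=4, rate=16)

A Gamma(α, β) prior (rate parametrization) on a Poisson rate with n observations summing to S gives posterior Gamma(α+S, β+n).
So α = 42 − 38 = 4 and β = 21 − 5 = 16.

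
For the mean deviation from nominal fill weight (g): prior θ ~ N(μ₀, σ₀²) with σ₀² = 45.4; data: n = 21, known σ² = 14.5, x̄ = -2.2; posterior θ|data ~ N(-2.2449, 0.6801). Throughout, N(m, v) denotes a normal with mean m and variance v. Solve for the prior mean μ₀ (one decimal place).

The posterior mean is a precision-weighted average: μ_n = (τ₀μ₀ + τ_data·x̄)/(τ₀+τ_data), with τ₀=1/σ₀² and τ_data=n/σ².
Here τ₀ = 1/45.4 = 0.022026 and τ_data = 21/14.5 = 1.448276, so τ_n = 1.470302.
Rearranging for μ₀: μ₀ = (μ_n·τ_n − τ_data·x̄)/τ₀ = (-2.2449·1.470302 − 1.448276·-2.2) / 0.022026 = -0.114474/0.022026 ≈ -5.2.

μ₀ = -5.2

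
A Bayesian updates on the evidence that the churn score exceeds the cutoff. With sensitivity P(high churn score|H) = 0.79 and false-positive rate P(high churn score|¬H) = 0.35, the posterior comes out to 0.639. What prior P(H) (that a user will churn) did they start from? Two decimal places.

P(H) = 0.44

Bayes' rule in odds form gives O(H|E) = O(H)·[P(E|H)/P(E|¬H)], hence O(H) = O(H|E)/LR.
Posterior odds = 0.639/(1−0.639) = 1.7701. LR = 0.79/0.35 = 2.2571.
Prior odds = 1.7701/2.2571 = 0.7842, so P(H) = 0.7842/(1+0.7842) ≈ 0.44.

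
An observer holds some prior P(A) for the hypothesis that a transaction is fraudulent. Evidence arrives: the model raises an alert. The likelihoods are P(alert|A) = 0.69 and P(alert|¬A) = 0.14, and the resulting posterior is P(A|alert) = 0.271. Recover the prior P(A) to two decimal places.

P(A) = 0.07

In odds form, posterior odds = prior odds × likelihood ratio, so prior odds = posterior odds ÷ LR.
Posterior odds = 0.271/(1−0.271) = 0.3717. LR = 0.69/0.14 = 4.9286.
Prior odds = 0.3717/4.9286 = 0.0754, so P(A) = 0.0754/(1+0.0754) ≈ 0.07.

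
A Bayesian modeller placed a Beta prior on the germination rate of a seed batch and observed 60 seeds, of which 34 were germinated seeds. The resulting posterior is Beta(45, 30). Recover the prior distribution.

Beta(11, 4)

Under Beta–binomial conjugacy the posterior parameters are (a+s, b+f).
Subtract the data counts: 45−34=11, 30−26=4.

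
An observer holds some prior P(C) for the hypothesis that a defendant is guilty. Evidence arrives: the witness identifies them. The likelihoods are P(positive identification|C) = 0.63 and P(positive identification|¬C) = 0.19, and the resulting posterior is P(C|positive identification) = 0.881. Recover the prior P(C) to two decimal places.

In odds form, posterior odds = prior odds × likelihood ratio, so prior odds = posterior odds ÷ LR.
Posterior odds = 0.881/(1−0.881) = 7.4034. LR = 0.63/0.19 = 3.3158.
Prior odds = 7.4034/3.3158 = 2.2328, so P(C) = 2.2328/(1+2.2328) ≈ 0.69.

P(C) = 0.69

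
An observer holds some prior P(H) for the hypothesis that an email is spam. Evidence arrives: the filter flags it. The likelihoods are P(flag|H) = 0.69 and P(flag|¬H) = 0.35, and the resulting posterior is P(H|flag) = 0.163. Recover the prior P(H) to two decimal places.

P(H) = 0.09

In odds form, posterior odds = prior odds × likelihood ratio, so prior odds = posterior odds ÷ LR.
Posterior odds = 0.163/(1−0.163) = 0.1947. LR = 0.69/0.35 = 1.9714.
Prior odds = 0.1947/1.9714 = 0.0988, so P(H) = 0.0988/(1+0.0988) ≈ 0.09.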